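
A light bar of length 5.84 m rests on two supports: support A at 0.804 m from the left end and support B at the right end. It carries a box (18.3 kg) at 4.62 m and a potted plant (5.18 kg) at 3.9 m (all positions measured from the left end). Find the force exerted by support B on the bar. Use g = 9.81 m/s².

Choose support A as the axis so its reaction then has zero moment arm.
Box: 18.3 × 9.81 = 179.5 N down at 4.62 m → arm 3.816 m, τ = 179.5 × 3.816 = 685 N·m clockwise.
Potted plant: 5.18 × 9.81 = 50.82 N down at 3.9 m → arm 3.096 m, τ = 50.82 × 3.096 = 157.3 N·m clockwise.
Net load moment about support A = 842.3 N·m clockwise.
Reaction R at support B is upward at 5.84 m, arm 5.036 m → moment R × 5.036 counterclockwise.
For rotational equilibrium, R × 5.036 = 842.3, so R = 167 N.

R_B ≈ 167 N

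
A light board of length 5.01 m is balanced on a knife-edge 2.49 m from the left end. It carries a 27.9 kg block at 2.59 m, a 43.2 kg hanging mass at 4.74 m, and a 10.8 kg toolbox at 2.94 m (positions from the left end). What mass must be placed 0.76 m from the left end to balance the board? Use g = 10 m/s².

Take moments about the knife-edge (at 2.49 m from the left end).
Block: 27.9 × 10 = 279 N down at 2.59 m → arm 0.1 m, τ = 279 × 0.1 = 27.9 N·m clockwise.
Hanging mass: 43.2 × 10 = 432 N down at 4.74 m → arm 2.25 m, τ = 432 × 2.25 = 972 N·m clockwise.
Toolbox: 10.8 × 10 = 108 N down at 2.94 m → arm 0.45 m, τ = 108 × 0.45 = 48.6 N·m clockwise.
Net moment of known loads = 1048 N·m clockwise.
An unknown mass m at 0.76 m has arm 1.73 m; its moment is m·g·1.73 counterclockwise.
Setting net torque to zero: m × 10 × 1.73 = 1048 → m = 1048 / (10 × 1.73) = 60.6 kg.

m ≈ 60.6 kg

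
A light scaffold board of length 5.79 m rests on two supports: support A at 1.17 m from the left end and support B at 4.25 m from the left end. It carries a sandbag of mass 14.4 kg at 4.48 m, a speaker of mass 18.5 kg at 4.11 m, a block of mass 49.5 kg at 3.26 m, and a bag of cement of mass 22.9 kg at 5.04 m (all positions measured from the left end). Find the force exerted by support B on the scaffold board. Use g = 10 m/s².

Choose support A as the axis so its reaction then has zero moment arm.
Sandbag: 14.4 × 10 = 144 N down at 4.48 m → arm 3.31 m, τ = 144 × 3.31 = 476.6 N·m clockwise.
Speaker: 18.5 × 10 = 185 N down at 4.11 m → arm 2.94 m, τ = 185 × 2.94 = 543.9 N·m clockwise.
Block: 49.5 × 10 = 495 N down at 3.26 m → arm 2.09 m, τ = 495 × 2.09 = 1035 N·m clockwise.
Bag of cement: 22.9 × 10 = 229 N down at 5.04 m → arm 3.87 m, τ = 229 × 3.87 = 886.2 N·m clockwise.
Net load moment about support A = 2942 N·m clockwise.
Reaction R at support B is upward at 4.25 m, arm 3.08 m → moment R × 3.08 counterclockwise.
Balancing moments: R × 3.08 = 2942, giving R = 955 N.

R_B ≈ 955 N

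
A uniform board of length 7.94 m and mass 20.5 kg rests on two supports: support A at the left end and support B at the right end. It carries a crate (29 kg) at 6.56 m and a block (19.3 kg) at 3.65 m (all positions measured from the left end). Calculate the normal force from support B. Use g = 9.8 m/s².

Take moments about support A.
Beam weight: 20.5 × 9.8 = 200.9 N down at 3.97 m → arm 3.97 m, τ = 200.9 × 3.97 = 797.6 N·m clockwise.
Crate: 29 × 9.8 = 284.2 N down at 6.56 m → arm 6.56 m, τ = 284.2 × 6.56 = 1864 N·m clockwise.
Block: 19.3 × 9.8 = 189.1 N down at 3.65 m → arm 3.65 m, τ = 189.1 × 3.65 = 690.2 N·m clockwise.
Net load moment about support A = 3352 N·m clockwise.
Reaction R at support B is upward at 7.94 m, arm 7.94 m → moment R × 7.94 counterclockwise.
Balancing moments: R × 7.94 = 3352, giving R = 422 N.

R_B ≈ 422 N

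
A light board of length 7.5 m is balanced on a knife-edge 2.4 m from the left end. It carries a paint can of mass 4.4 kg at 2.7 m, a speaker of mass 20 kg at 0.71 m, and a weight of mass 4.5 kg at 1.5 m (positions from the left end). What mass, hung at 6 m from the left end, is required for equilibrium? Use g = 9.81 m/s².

m ≈ 10.1 kg

Take moments about the knife-edge (at 2.4 m from the left end).
Paint can: 4.4 × 9.81 = 43.16 N down at 2.7 m → arm 0.3 m, τ = 43.16 × 0.3 = 12.95 N·m clockwise.
Speaker: 20 × 9.81 = 196.2 N down at 0.71 m → arm 1.69 m, τ = 196.2 × 1.69 = 331.6 N·m counterclockwise.
Weight: 4.5 × 9.81 = 44.15 N down at 1.5 m → arm 0.9 m, τ = 44.15 × 0.9 = 39.73 N·m counterclockwise.
Net moment of known loads = 358.4 N·m counterclockwise.
An unknown mass m at 6 m has arm 3.6 m; its moment is m·g·3.6 clockwise.
Balancing moments: m × 9.81 × 3.6 = 358.4, giving m = 358.4 / (9.81 × 3.6) = 10.1 kg.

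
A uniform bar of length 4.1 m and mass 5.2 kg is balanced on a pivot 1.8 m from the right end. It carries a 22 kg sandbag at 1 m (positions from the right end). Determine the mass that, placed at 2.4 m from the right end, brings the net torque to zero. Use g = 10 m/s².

m ≈ 27.2 kg

Choose the pivot (at 1.8 m from the right end) as the axis so the support reaction has zero arm there.
Beam weight: 5.2 × 10 = 52 N down at 2.05 m → arm 0.25 m, τ = 52 × 0.25 = 13 N·m counterclockwise.
Sandbag: 22 × 10 = 220 N down at 1 m → arm 0.8 m, τ = 220 × 0.8 = 176 N·m clockwise.
Net moment of known loads = 163 N·m clockwise.
An unknown mass m at 2.4 m has arm 0.6 m; its moment is m·g·0.6 counterclockwise.
For rotational equilibrium, m × 10 × 0.6 = 163, so m = 163 / (10 × 0.6) = 27.2 kg.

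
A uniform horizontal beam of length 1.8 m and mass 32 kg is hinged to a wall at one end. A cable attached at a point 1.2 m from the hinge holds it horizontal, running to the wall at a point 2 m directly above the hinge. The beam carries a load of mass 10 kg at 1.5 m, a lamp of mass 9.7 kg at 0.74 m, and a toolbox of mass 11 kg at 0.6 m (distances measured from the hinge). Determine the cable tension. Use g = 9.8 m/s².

About the hinge:
Beam weight: 32 × 9.8 = 313.6 N down at 0.9 m → arm 0.9 m, τ = 313.6 × 0.9 = 282.2 N·m clockwise.
Load: 10 × 9.8 = 98 N down at 1.5 m → arm 1.5 m, τ = 98 × 1.5 = 147 N·m clockwise.
Lamp: 9.7 × 9.8 = 95.06 N down at 0.74 m → arm 0.74 m, τ = 95.06 × 0.74 = 70.34 N·m clockwise.
Toolbox: 11 × 9.8 = 107.8 N down at 0.6 m → arm 0.6 m, τ = 107.8 × 0.6 = 64.68 N·m clockwise.
Total clockwise load moment = 564.2 N·m.
The cable tension T acts at 1.2 m; only its component perpendicular to the beam, T sinθ, produces torque. sinθ = h/√(h²+d²) = 2/√(2²+1.2²) = 0.8575.
Στ = 0 ⇒ T × 1.2 × 0.8575 = 564.2 ⇒ T = 564.2 / 1.029 = 548 N.

T ≈ 548 N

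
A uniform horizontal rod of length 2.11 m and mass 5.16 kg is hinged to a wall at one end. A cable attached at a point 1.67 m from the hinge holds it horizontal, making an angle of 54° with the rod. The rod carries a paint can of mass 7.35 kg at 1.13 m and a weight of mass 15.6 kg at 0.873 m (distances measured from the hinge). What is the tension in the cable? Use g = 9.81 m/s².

T ≈ 199 N

Sum moments about the hinge (the unknown hinge reaction has zero arm there).
Beam weight: 5.16 × 9.81 = 50.62 N down at 1.055 m → arm 1.055 m, τ = 50.62 × 1.055 = 53.4 N·m clockwise.
Paint can: 7.35 × 9.81 = 72.1 N down at 1.13 m → arm 1.13 m, τ = 72.1 × 1.13 = 81.47 N·m clockwise.
Weight: 15.6 × 9.81 = 153 N down at 0.873 m → arm 0.873 m, τ = 153 × 0.873 = 133.6 N·m clockwise.
Total clockwise load moment = 268.5 N·m.
The cable tension T acts at 1.67 m; only its component perpendicular to the rod, T sinθ, produces torque. sin 54° = 0.809.
Balancing moments: T × 1.67 × 0.809 = 268.5, giving T = 268.5 / 1.351 = 199 N.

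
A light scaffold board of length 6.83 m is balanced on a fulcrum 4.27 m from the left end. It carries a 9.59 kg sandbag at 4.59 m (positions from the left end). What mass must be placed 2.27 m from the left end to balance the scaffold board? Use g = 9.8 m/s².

Sum moments about the fulcrum (at 4.27 m from the left end) (the support reaction has zero arm there).
Sandbag: 9.59 × 9.8 = 93.98 N down at 4.59 m → arm 0.32 m, τ = 93.98 × 0.32 = 30.07 N·m clockwise.
Net moment of known loads = 30.07 N·m clockwise.
An unknown mass m at 2.27 m has arm 2 m; its moment is m·g·2 counterclockwise.
For rotational equilibrium, m × 9.8 × 2 = 30.07, so m = 30.07 / (9.8 × 2) = 1.53 kg.

m ≈ 1.53 kg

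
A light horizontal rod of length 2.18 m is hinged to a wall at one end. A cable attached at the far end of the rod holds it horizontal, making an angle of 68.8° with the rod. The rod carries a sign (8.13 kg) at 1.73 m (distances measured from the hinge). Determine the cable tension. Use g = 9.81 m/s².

T ≈ 67.9 N

Choose the hinge as the axis so the unknown hinge reaction has zero arm there.
Sign: 8.13 × 9.81 = 79.76 N down at 1.73 m → arm 1.73 m, τ = 79.76 × 1.73 = 138 N·m clockwise.
Total clockwise load moment = 138 N·m.
The cable tension T acts at 2.18 m; only its component perpendicular to the rod, T sinθ, produces torque. sin 68.8° = 0.9323.
Balancing moments: T × 2.18 × 0.9323 = 138, giving T = 138 / 2.032 = 67.9 N.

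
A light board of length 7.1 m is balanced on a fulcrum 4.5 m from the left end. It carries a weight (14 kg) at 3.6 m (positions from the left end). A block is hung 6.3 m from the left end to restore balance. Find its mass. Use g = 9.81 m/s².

Take moments about the fulcrum (at 4.5 m from the left end).
Weight: 14 × 9.81 = 137.3 N down at 3.6 m → arm 0.9 m, τ = 137.3 × 0.9 = 123.6 N·m counterclockwise.
Net moment of known loads = 123.6 N·m counterclockwise.
An unknown mass m at 6.3 m has arm 1.8 m; its moment is m·g·1.8 clockwise.
Balancing moments: m × 9.81 × 1.8 = 123.6, giving m = 123.6 / (9.81 × 1.8) = 7 kg.

m ≈ 7 kg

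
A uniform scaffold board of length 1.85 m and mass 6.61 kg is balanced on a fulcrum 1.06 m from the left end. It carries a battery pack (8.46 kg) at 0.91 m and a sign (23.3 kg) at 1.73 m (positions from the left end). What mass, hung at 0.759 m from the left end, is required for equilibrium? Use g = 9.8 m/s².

Sum moments about the fulcrum (at 1.06 m from the left end) (the support reaction has zero arm there).
Beam weight: 6.61 × 9.8 = 64.78 N down at 0.925 m → arm 0.135 m, τ = 64.78 × 0.135 = 8.745 N·m counterclockwise.
Battery pack: 8.46 × 9.8 = 82.91 N down at 0.91 m → arm 0.15 m, τ = 82.91 × 0.15 = 12.44 N·m counterclockwise.
Sign: 23.3 × 9.8 = 228.3 N down at 1.73 m → arm 0.67 m, τ = 228.3 × 0.67 = 153 N·m clockwise.
Net moment of known loads = 131.8 N·m clockwise.
An unknown mass m at 0.759 m has arm 0.301 m; its moment is m·g·0.301 counterclockwise.
Στ = 0 ⇒ m × 9.8 × 0.301 = 131.8 ⇒ m = 131.8 / (9.8 × 0.301) = 44.7 kg.

m ≈ 44.7 kg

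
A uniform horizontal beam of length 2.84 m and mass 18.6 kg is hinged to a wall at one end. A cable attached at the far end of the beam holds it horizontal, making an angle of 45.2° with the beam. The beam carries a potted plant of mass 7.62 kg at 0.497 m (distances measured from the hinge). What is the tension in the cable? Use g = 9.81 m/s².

T ≈ 147 N

Take moments about the hinge.
Beam weight: 18.6 × 9.81 = 182.5 N down at 1.42 m → arm 1.42 m, τ = 182.5 × 1.42 = 259.1 N·m clockwise.
Potted plant: 7.62 × 9.81 = 74.75 N down at 0.497 m → arm 0.497 m, τ = 74.75 × 0.497 = 37.15 N·m clockwise.
Total clockwise load moment = 296.2 N·m.
The cable tension T acts at 2.84 m; only its component perpendicular to the beam, T sinθ, produces torque. sin 45.2° = 0.7096.
For rotational equilibrium, T × 2.84 × 0.7096 = 296.2, so T = 296.2 / 2.015 = 147 N.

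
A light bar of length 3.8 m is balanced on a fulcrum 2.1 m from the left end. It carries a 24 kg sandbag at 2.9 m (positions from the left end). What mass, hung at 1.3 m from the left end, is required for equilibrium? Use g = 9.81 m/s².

Choose the fulcrum (at 2.1 m from the left end) as the axis so the support reaction has zero arm there.
Sandbag: 24 × 9.81 = 235.4 N down at 2.9 m → arm 0.8 m, τ = 235.4 × 0.8 = 188.3 N·m clockwise.
Net moment of known loads = 188.3 N·m clockwise.
An unknown mass m at 1.3 m has arm 0.8 m; its moment is m·g·0.8 counterclockwise.
For rotational equilibrium, m × 9.81 × 0.8 = 188.3, so m = 188.3 / (9.81 × 0.8) = 24 kg.

m ≈ 24 kg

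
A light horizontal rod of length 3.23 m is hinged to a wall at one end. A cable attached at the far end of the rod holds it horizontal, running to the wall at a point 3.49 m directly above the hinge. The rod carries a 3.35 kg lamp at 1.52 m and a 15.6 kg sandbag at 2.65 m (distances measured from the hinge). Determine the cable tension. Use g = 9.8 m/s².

T ≈ 192 N

Take moments about the hinge.
Lamp: 3.35 × 9.8 = 32.83 N down at 1.52 m → arm 1.52 m, τ = 32.83 × 1.52 = 49.9 N·m clockwise.
Sandbag: 15.6 × 9.8 = 152.9 N down at 2.65 m → arm 2.65 m, τ = 152.9 × 2.65 = 405.2 N·m clockwise.
Total clockwise load moment = 455.1 N·m.
The cable tension T acts at 3.23 m; only its component perpendicular to the rod, T sinθ, produces torque. sinθ = h/√(h²+d²) = 3.49/√(3.49²+3.23²) = 0.7339.
Setting net torque to zero: T × 3.23 × 0.7339 = 455.1 → T = 455.1 / 2.37 = 192 N.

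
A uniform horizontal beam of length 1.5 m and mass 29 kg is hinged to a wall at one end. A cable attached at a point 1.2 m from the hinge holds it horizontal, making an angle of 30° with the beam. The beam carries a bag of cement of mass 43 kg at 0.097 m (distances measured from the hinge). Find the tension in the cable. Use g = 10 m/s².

T ≈ 432 N

Choose the hinge as the axis so the unknown hinge reaction has zero arm there.
Beam weight: 29 × 10 = 290 N down at 0.75 m → arm 0.75 m, τ = 290 × 0.75 = 217.5 N·m clockwise.
Bag of cement: 43 × 10 = 430 N down at 0.097 m → arm 0.097 m, τ = 430 × 0.097 = 41.71 N·m clockwise.
Total clockwise load moment = 259.2 N·m.
The cable tension T acts at 1.2 m; only its component perpendicular to the beam, T sinθ, produces torque. sin 30° = 0.5.
Στ = 0 ⇒ T × 1.2 × 0.5 = 259.2 ⇒ T = 259.2 / 0.6 = 432 N.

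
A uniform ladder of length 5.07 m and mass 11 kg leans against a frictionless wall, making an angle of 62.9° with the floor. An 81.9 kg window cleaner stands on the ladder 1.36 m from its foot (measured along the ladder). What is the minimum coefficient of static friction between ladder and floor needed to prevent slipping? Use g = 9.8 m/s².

About the foot of the ladder:
Ladder weight 11×9.8 = 107.8 N acts at 2.535 m along the ladder; its horizontal arm is 2.535·cos62.9° = 1.155 m → τ = 124.5 N·m clockwise.
Window cleaner: 81.9×9.8 = 802.6 N at 1.36 m → arm 0.6195 m → τ = 497.2 N·m clockwise.
Wall normal N acts horizontally at the top; its moment arm is the height L sinθ = 5.07·sin62.9° = 4.513 m, counterclockwise.
Balancing moments: N × 4.513 = 621.7, giving N = 137.8 N.
ΣFx = 0 ⇒ f = N_wall = 137.8 N. ΣFy = 0 ⇒ N_floor = 910.4 N.
μ_min = f / N_floor = 137.8 / 910.4 = 0.151.

μ_min ≈ 0.151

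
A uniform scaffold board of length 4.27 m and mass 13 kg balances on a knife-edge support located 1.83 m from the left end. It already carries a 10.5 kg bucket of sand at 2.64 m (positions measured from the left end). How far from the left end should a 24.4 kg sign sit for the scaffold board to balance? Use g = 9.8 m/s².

Choose the knife-edge support (at 1.83 m from the left end) as the axis so the support reaction has zero arm there.
Beam weight: 13 × 9.8 = 127.4 N down at 2.135 m → arm 0.305 m, τ = 127.4 × 0.305 = 38.86 N·m clockwise.
Bucket of sand: 10.5 × 9.8 = 102.9 N down at 2.64 m → arm 0.81 m, τ = 102.9 × 0.81 = 83.35 N·m clockwise.
Net moment of existing loads = 122.2 N·m clockwise.
The sign weighs 24.4 × 9.8 = 239.1 N and must supply an equal counterclockwise moment, so its lever arm about the knife-edge support is 122.2 / 239.1 = 0.511 m.
That puts it at 1.83 − 0.511 = 1.32 m from the left end.

x ≈ 1.32 m from the left end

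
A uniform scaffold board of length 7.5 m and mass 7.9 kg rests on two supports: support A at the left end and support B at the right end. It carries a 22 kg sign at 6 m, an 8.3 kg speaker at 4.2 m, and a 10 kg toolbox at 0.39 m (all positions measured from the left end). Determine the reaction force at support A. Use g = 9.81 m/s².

R_A ≈ 211 N

About support B:
Beam weight: 7.9 × 9.81 = 77.5 N down at 3.75 m → arm 3.75 m, τ = 77.5 × 3.75 = 290.6 N·m counterclockwise.
Sign: 22 × 9.81 = 215.8 N down at 6 m → arm 1.5 m, τ = 215.8 × 1.5 = 323.7 N·m counterclockwise.
Speaker: 8.3 × 9.81 = 81.42 N down at 4.2 m → arm 3.3 m, τ = 81.42 × 3.3 = 268.7 N·m counterclockwise.
Toolbox: 10 × 9.81 = 98.1 N down at 0.39 m → arm 7.11 m, τ = 98.1 × 7.11 = 697.5 N·m counterclockwise.
Net load moment about support B = 1580 N·m counterclockwise.
Reaction R at support A is upward at 0 m, arm 7.5 m → moment R × 7.5 clockwise.
For rotational equilibrium, R × 7.5 = 1580, so R = 211 N.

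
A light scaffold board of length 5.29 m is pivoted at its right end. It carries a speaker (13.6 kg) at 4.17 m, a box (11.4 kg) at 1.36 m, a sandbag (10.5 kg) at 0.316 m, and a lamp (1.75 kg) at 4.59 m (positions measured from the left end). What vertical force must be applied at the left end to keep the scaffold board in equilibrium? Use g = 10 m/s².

Sum moments about the right end (the unknown pivot reaction has zero arm there).
Speaker: 13.6 × 10 = 136 N down at 4.17 m → arm 1.12 m, τ = 136 × 1.12 = 152.3 N·m counterclockwise.
Box: 11.4 × 10 = 114 N down at 1.36 m → arm 3.93 m, τ = 114 × 3.93 = 448 N·m counterclockwise.
Sandbag: 10.5 × 10 = 105 N down at 0.316 m → arm 4.974 m, τ = 105 × 4.974 = 522.3 N·m counterclockwise.
Lamp: 1.75 × 10 = 17.5 N down at 4.59 m → arm 0.7 m, τ = 17.5 × 0.7 = 12.25 N·m counterclockwise.
Net moment of the loads = 1135 N·m counterclockwise.
The upward force F acts at the left end, arm 5.29 m, giving F × 5.29 clockwise.
Στ = 0 ⇒ F × 5.29 = 1135 ⇒ F = 1135 / 5.29 = 215 N.

F ≈ 215 N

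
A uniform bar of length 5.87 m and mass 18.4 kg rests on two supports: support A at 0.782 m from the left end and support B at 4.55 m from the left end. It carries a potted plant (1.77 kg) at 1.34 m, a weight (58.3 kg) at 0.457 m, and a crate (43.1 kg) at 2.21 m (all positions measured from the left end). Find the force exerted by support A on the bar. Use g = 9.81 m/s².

Taking torques about support B:
Beam weight: 18.4 × 9.81 = 180.5 N down at 2.935 m → arm 1.615 m, τ = 180.5 × 1.615 = 291.5 N·m counterclockwise.
Potted plant: 1.77 × 9.81 = 17.36 N down at 1.34 m → arm 3.21 m, τ = 17.36 × 3.21 = 55.73 N·m counterclockwise.
Weight: 58.3 × 9.81 = 571.9 N down at 0.457 m → arm 4.093 m, τ = 571.9 × 4.093 = 2341 N·m counterclockwise.
Crate: 43.1 × 9.81 = 422.8 N down at 2.21 m → arm 2.34 m, τ = 422.8 × 2.34 = 989.4 N·m counterclockwise.
Net load moment about support B = 3678 N·m counterclockwise.
Reaction R at support A is upward at 0.782 m, arm 3.768 m → moment R × 3.768 clockwise.
Balancing moments: R × 3.768 = 3678, giving R = 976 N.

R_A ≈ 976 N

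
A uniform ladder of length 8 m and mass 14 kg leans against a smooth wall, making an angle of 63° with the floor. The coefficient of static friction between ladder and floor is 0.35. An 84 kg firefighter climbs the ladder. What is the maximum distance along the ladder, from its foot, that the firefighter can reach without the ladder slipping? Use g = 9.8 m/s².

Take moments about the foot of the ladder.
Ladder weight 14×9.8 = 137.2 N acts at 4 m along the ladder; its horizontal arm is 4·cos63° = 1.816 m → τ = 249.2 N·m clockwise.
Firefighter weight 84×9.8 = 823.2 N at distance d → arm d·cos63° → τ = 823.2·d·0.454 clockwise.
Wall normal N at the top has arm L sinθ = 7.128 m counterclockwise, so Στ = 0 gives N·7.128 = 249.2 + 373.7·d.
ΣFy = 0 ⇒ N_floor = 960.4 N, so the maximum friction is μ_s·N_floor = 0.35×960.4 = 336.1 N. ΣFx = 0 ⇒ N_wall = f, so at the slipping point N = 336.1 N.
Substituting: 336.1×7.128 = 249.2 + 373.7·d ⇒ d = (2396 − 249.2) / 373.7 = 5.74 m.

d ≈ 5.74 m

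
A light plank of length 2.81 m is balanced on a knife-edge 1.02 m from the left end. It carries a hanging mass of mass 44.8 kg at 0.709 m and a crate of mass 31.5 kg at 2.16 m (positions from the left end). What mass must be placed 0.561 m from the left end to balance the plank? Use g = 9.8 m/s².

Taking torques about the knife-edge (at 1.02 m from the left end):
Hanging mass: 44.8 × 9.8 = 439 N down at 0.709 m → arm 0.311 m, τ = 439 × 0.311 = 136.5 N·m counterclockwise.
Crate: 31.5 × 9.8 = 308.7 N down at 2.16 m → arm 1.14 m, τ = 308.7 × 1.14 = 351.9 N·m clockwise.
Net moment of known loads = 215.4 N·m clockwise.
An unknown mass m at 0.561 m has arm 0.459 m; its moment is m·g·0.459 counterclockwise.
For rotational equilibrium, m × 9.8 × 0.459 = 215.4, so m = 215.4 / (9.8 × 0.459) = 47.9 kg.

m ≈ 47.9 kg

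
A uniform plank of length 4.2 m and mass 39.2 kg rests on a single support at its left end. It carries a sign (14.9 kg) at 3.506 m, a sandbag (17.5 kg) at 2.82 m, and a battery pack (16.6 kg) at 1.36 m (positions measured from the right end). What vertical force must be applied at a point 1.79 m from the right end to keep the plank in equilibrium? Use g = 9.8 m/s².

Take moments about the left end.
Beam weight: 39.2 × 9.8 = 384.2 N down at 2.1 m → arm 2.1 m, τ = 384.2 × 2.1 = 806.8 N·m clockwise.
Sign: 14.9 × 9.8 = 146 N down at 3.506 m → arm 0.694 m, τ = 146 × 0.694 = 101.3 N·m clockwise.
Sandbag: 17.5 × 9.8 = 171.5 N down at 2.82 m → arm 1.38 m, τ = 171.5 × 1.38 = 236.7 N·m clockwise.
Battery pack: 16.6 × 9.8 = 162.7 N down at 1.36 m → arm 2.84 m, τ = 162.7 × 2.84 = 462.1 N·m clockwise.
Net moment of the loads = 1607 N·m clockwise.
The upward force F acts at a point 1.79 m from the right end, arm 2.41 m, giving F × 2.41 counterclockwise.
Setting net torque to zero: F × 2.41 = 1607 → F = 1607 / 2.41 = 667 N.

F ≈ 667 N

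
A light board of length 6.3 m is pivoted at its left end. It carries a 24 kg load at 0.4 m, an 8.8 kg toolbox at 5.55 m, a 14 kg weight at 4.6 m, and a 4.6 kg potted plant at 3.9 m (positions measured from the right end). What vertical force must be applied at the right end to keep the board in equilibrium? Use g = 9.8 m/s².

F ≈ 285 N

Choose the left end as the axis so the unknown pivot reaction has zero arm there.
Load: 24 × 9.8 = 235.2 N down at 0.4 m → arm 5.9 m, τ = 235.2 × 5.9 = 1388 N·m clockwise.
Toolbox: 8.8 × 9.8 = 86.24 N down at 5.55 m → arm 0.75 m, τ = 86.24 × 0.75 = 64.68 N·m clockwise.
Weight: 14 × 9.8 = 137.2 N down at 4.6 m → arm 1.7 m, τ = 137.2 × 1.7 = 233.2 N·m clockwise.
Potted plant: 4.6 × 9.8 = 45.08 N down at 3.9 m → arm 2.4 m, τ = 45.08 × 2.4 = 108.2 N·m clockwise.
Net moment of the loads = 1794 N·m clockwise.
The upward force F acts at the right end, arm 6.3 m, giving F × 6.3 counterclockwise.
Setting net torque to zero: F × 6.3 = 1794 → F = 1794 / 6.3 = 285 N.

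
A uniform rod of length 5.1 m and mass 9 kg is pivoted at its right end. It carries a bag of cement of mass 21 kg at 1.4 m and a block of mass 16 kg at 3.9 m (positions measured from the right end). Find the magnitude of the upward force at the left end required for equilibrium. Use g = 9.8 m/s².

Sum moments about the right end (the unknown pivot reaction has zero arm there).
Beam weight: 9 × 9.8 = 88.2 N down at 2.55 m → arm 2.55 m, τ = 88.2 × 2.55 = 224.9 N·m counterclockwise.
Bag of cement: 21 × 9.8 = 205.8 N down at 1.4 m → arm 1.4 m, τ = 205.8 × 1.4 = 288.1 N·m counterclockwise.
Block: 16 × 9.8 = 156.8 N down at 3.9 m → arm 3.9 m, τ = 156.8 × 3.9 = 611.5 N·m counterclockwise.
Net moment of the loads = 1124 N·m counterclockwise.
The upward force F acts at the left end, arm 5.1 m, giving F × 5.1 clockwise.
Balancing moments: F × 5.1 = 1124, giving F = 1124 / 5.1 = 220 N.

F ≈ 220 N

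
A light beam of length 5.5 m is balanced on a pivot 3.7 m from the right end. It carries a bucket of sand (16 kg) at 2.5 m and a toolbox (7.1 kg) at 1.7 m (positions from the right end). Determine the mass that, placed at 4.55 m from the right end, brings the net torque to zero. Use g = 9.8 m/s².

About the pivot (at 3.7 m from the right end):
Bucket of sand: 16 × 9.8 = 156.8 N down at 2.5 m → arm 1.2 m, τ = 156.8 × 1.2 = 188.2 N·m clockwise.
Toolbox: 7.1 × 9.8 = 69.58 N down at 1.7 m → arm 2 m, τ = 69.58 × 2 = 139.2 N·m clockwise.
Net moment of known loads = 327.4 N·m clockwise.
An unknown mass m at 4.55 m has arm 0.85 m; its moment is m·g·0.85 counterclockwise.
Setting net torque to zero: m × 9.8 × 0.85 = 327.4 → m = 327.4 / (9.8 × 0.85) = 39.3 kg.

m ≈ 39.3 kg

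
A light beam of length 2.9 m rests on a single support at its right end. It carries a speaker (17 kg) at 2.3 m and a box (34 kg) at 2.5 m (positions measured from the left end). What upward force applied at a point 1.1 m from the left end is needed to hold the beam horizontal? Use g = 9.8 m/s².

About the right end:
Speaker: 17 × 9.8 = 166.6 N down at 2.3 m → arm 0.6 m, τ = 166.6 × 0.6 = 99.96 N·m counterclockwise.
Box: 34 × 9.8 = 333.2 N down at 2.5 m → arm 0.4 m, τ = 333.2 × 0.4 = 133.3 N·m counterclockwise.
Net moment of the loads = 233.3 N·m counterclockwise.
The upward force F acts at a point 1.1 m from the left end, arm 1.8 m, giving F × 1.8 clockwise.
Balancing moments: F × 1.8 = 233.3, giving F = 233.3 / 1.8 = 130 N.

F ≈ 130 N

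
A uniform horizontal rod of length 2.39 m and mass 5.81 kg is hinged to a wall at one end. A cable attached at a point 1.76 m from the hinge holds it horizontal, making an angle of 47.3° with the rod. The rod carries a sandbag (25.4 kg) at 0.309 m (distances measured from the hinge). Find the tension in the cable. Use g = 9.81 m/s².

T ≈ 112 N

Take moments about the hinge.
Beam weight: 5.81 × 9.81 = 57 N down at 1.195 m → arm 1.195 m, τ = 57 × 1.195 = 68.12 N·m clockwise.
Sandbag: 25.4 × 9.81 = 249.2 N down at 0.309 m → arm 0.309 m, τ = 249.2 × 0.309 = 77 N·m clockwise.
Total clockwise load moment = 145.1 N·m.
The cable tension T acts at 1.76 m; only its component perpendicular to the rod, T sinθ, produces torque. sin 47.3° = 0.7349.
Setting net torque to zero: T × 1.76 × 0.7349 = 145.1 → T = 145.1 / 1.293 = 112 N.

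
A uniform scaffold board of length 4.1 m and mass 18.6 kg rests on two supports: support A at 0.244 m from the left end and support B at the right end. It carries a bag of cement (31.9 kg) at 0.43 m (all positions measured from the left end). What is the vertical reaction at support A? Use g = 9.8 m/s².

R_A ≈ 394 N

Taking torques about support B:
Beam weight: 18.6 × 9.8 = 182.3 N down at 2.05 m → arm 2.05 m, τ = 182.3 × 2.05 = 373.7 N·m counterclockwise.
Bag of cement: 31.9 × 9.8 = 312.6 N down at 0.43 m → arm 3.67 m, τ = 312.6 × 3.67 = 1147 N·m counterclockwise.
Net load moment about support B = 1521 N·m counterclockwise.
Reaction R at support A is upward at 0.244 m, arm 3.856 m → moment R × 3.856 clockwise.
Setting net torque to zero: R × 3.856 = 1521 → R = 394 N.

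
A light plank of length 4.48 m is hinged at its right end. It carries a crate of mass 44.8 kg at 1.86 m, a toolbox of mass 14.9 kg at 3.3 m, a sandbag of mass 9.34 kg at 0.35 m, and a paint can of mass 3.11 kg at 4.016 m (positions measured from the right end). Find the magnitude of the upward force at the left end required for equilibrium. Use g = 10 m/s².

F ≈ 331 N

Taking torques about the right end:
Crate: 44.8 × 10 = 448 N down at 1.86 m → arm 1.86 m, τ = 448 × 1.86 = 833.3 N·m counterclockwise.
Toolbox: 14.9 × 10 = 149 N down at 3.3 m → arm 3.3 m, τ = 149 × 3.3 = 491.7 N·m counterclockwise.
Sandbag: 9.34 × 10 = 93.4 N down at 0.35 m → arm 0.35 m, τ = 93.4 × 0.35 = 32.69 N·m counterclockwise.
Paint can: 3.11 × 10 = 31.1 N down at 4.016 m → arm 4.016 m, τ = 31.1 × 4.016 = 124.9 N·m counterclockwise.
Net moment of the loads = 1483 N·m counterclockwise.
The upward force F acts at the left end, arm 4.48 m, giving F × 4.48 clockwise.
For rotational equilibrium, F × 4.48 = 1483, so F = 1483 / 4.48 = 331 N.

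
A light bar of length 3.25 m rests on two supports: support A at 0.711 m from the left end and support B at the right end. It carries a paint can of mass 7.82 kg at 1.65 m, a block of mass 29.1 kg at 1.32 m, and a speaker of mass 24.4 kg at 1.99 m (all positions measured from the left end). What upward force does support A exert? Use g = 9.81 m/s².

R_A ≈ 384 N

About support B:
Paint can: 7.82 × 9.81 = 76.71 N down at 1.65 m → arm 1.6 m, τ = 76.71 × 1.6 = 122.7 N·m counterclockwise.
Block: 29.1 × 9.81 = 285.5 N down at 1.32 m → arm 1.93 m, τ = 285.5 × 1.93 = 551 N·m counterclockwise.
Speaker: 24.4 × 9.81 = 239.4 N down at 1.99 m → arm 1.26 m, τ = 239.4 × 1.26 = 301.6 N·m counterclockwise.
Net load moment about support B = 975.3 N·m counterclockwise.
Reaction R at support A is upward at 0.711 m, arm 2.539 m → moment R × 2.539 clockwise.
Στ = 0 ⇒ R × 2.539 = 975.3 ⇒ R = 384 N.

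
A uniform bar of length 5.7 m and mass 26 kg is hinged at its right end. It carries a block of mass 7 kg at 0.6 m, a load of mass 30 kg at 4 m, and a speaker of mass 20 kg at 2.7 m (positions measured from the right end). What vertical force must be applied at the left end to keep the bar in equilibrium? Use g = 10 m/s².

F ≈ 443 N

Taking torques about the right end:
Beam weight: 26 × 10 = 260 N down at 2.85 m → arm 2.85 m, τ = 260 × 2.85 = 741 N·m counterclockwise.
Block: 7 × 10 = 70 N down at 0.6 m → arm 0.6 m, τ = 70 × 0.6 = 42 N·m counterclockwise.
Load: 30 × 10 = 300 N down at 4 m → arm 4 m, τ = 300 × 4 = 1200 N·m counterclockwise.
Speaker: 20 × 10 = 200 N down at 2.7 m → arm 2.7 m, τ = 200 × 2.7 = 540 N·m counterclockwise.
Net moment of the loads = 2523 N·m counterclockwise.
The upward force F acts at the left end, arm 5.7 m, giving F × 5.7 clockwise.
For rotational equilibrium, F × 5.7 = 2523, so F = 2523 / 5.7 = 443 N.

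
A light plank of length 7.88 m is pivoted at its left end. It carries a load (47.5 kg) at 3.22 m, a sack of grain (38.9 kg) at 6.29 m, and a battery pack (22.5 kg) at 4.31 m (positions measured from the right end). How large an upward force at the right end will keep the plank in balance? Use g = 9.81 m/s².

About the left end:
Load: 47.5 × 9.81 = 466 N down at 3.22 m → arm 4.66 m, τ = 466 × 4.66 = 2172 N·m clockwise.
Sack of grain: 38.9 × 9.81 = 381.6 N down at 6.29 m → arm 1.59 m, τ = 381.6 × 1.59 = 606.7 N·m clockwise.
Battery pack: 22.5 × 9.81 = 220.7 N down at 4.31 m → arm 3.57 m, τ = 220.7 × 3.57 = 787.9 N·m clockwise.
Net moment of the loads = 3567 N·m clockwise.
The upward force F acts at the right end, arm 7.88 m, giving F × 7.88 counterclockwise.
Στ = 0 ⇒ F × 7.88 = 3567 ⇒ F = 3567 / 7.88 = 453 N.

F ≈ 453 N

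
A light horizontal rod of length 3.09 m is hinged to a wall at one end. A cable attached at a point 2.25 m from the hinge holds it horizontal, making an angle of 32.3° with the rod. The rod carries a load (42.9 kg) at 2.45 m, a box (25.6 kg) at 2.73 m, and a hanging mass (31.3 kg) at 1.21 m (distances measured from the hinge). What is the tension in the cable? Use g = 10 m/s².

T ≈ 1770 N

Take moments about the hinge.
Load: 42.9 × 10 = 429 N down at 2.45 m → arm 2.45 m, τ = 429 × 2.45 = 1051 N·m clockwise.
Box: 25.6 × 10 = 256 N down at 2.73 m → arm 2.73 m, τ = 256 × 2.73 = 698.9 N·m clockwise.
Hanging mass: 31.3 × 10 = 313 N down at 1.21 m → arm 1.21 m, τ = 313 × 1.21 = 378.7 N·m clockwise.
Total clockwise load moment = 2129 N·m.
The cable tension T acts at 2.25 m; only its component perpendicular to the rod, T sinθ, produces torque. sin 32.3° = 0.5344.
Στ = 0 ⇒ T × 2.25 × 0.5344 = 2129 ⇒ T = 2129 / 1.202 = 1770 N.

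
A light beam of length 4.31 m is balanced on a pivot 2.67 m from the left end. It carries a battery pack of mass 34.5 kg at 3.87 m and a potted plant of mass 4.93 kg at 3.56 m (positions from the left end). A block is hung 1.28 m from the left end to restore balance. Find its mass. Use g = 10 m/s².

m ≈ 32.9 kg

Choose the pivot (at 2.67 m from the left end) as the axis so the support reaction has zero arm there.
Battery pack: 34.5 × 10 = 345 N down at 3.87 m → arm 1.2 m, τ = 345 × 1.2 = 414 N·m clockwise.
Potted plant: 4.93 × 10 = 49.3 N down at 3.56 m → arm 0.89 m, τ = 49.3 × 0.89 = 43.88 N·m clockwise.
Net moment of known loads = 457.9 N·m clockwise.
An unknown mass m at 1.28 m has arm 1.39 m; its moment is m·g·1.39 counterclockwise.
Στ = 0 ⇒ m × 10 × 1.39 = 457.9 ⇒ m = 457.9 / (10 × 1.39) = 32.9 kg.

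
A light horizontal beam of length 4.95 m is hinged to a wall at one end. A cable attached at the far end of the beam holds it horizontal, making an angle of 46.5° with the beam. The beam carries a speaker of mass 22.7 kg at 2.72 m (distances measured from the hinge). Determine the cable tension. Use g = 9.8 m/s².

T ≈ 169 N

About the hinge:
Speaker: 22.7 × 9.8 = 222.5 N down at 2.72 m → arm 2.72 m, τ = 222.5 × 2.72 = 605.2 N·m clockwise.
Total clockwise load moment = 605.2 N·m.
The cable tension T acts at 4.95 m; only its component perpendicular to the beam, T sinθ, produces torque. sin 46.5° = 0.7254.
Στ = 0 ⇒ T × 4.95 × 0.7254 = 605.2 ⇒ T = 605.2 / 3.591 = 169 N.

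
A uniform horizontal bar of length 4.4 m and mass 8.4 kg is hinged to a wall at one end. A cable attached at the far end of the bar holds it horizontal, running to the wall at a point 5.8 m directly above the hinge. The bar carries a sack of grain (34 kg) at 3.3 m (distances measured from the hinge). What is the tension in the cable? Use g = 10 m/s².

Choose the hinge as the axis so the unknown hinge reaction has zero arm there.
Beam weight: 8.4 × 10 = 84 N down at 2.2 m → arm 2.2 m, τ = 84 × 2.2 = 184.8 N·m clockwise.
Sack of grain: 34 × 10 = 340 N down at 3.3 m → arm 3.3 m, τ = 340 × 3.3 = 1122 N·m clockwise.
Total clockwise load moment = 1307 N·m.
The cable tension T acts at 4.4 m; only its component perpendicular to the bar, T sinθ, produces torque. sinθ = h/√(h²+d²) = 5.8/√(5.8²+4.4²) = 0.7967.
For rotational equilibrium, T × 4.4 × 0.7967 = 1307, so T = 1307 / 3.505 = 373 N.

T ≈ 373 N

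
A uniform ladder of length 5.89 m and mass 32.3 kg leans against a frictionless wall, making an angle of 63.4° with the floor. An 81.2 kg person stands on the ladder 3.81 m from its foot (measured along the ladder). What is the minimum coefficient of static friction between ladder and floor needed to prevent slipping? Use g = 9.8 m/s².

About the foot of the ladder:
Ladder weight 32.3×9.8 = 316.5 N acts at 2.945 m along the ladder; its horizontal arm is 2.945·cos63.4° = 1.319 m → τ = 417.5 N·m clockwise.
Person: 81.2×9.8 = 795.8 N at 3.81 m → arm 1.706 m → τ = 1358 N·m clockwise.
Wall normal N acts horizontally at the top; its moment arm is the height L sinθ = 5.89·sin63.4° = 5.267 m, counterclockwise.
Balancing moments: N × 5.267 = 1776, giving N = 337.2 N.
ΣFx = 0 ⇒ f = N_wall = 337.2 N. ΣFy = 0 ⇒ N_floor = 1112 N.
μ_min = f / N_floor = 337.2 / 1112 = 0.303.

μ_min ≈ 0.303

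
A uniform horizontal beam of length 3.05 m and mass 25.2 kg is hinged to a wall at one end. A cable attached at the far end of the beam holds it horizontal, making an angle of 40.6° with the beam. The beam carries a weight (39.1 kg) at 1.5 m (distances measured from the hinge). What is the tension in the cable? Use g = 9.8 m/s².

T ≈ 479 N

Taking torques about the hinge:
Beam weight: 25.2 × 9.8 = 247 N down at 1.525 m → arm 1.525 m, τ = 247 × 1.525 = 376.7 N·m clockwise.
Weight: 39.1 × 9.8 = 383.2 N down at 1.5 m → arm 1.5 m, τ = 383.2 × 1.5 = 574.8 N·m clockwise.
Total clockwise load moment = 951.5 N·m.
The cable tension T acts at 3.05 m; only its component perpendicular to the beam, T sinθ, produces torque. sin 40.6° = 0.6508.
Setting net torque to zero: T × 3.05 × 0.6508 = 951.5 → T = 951.5 / 1.985 = 479 N.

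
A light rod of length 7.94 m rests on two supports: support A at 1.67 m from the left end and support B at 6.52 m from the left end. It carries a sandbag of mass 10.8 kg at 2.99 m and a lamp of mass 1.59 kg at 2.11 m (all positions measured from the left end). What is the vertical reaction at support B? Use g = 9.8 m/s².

Sum moments about support A (its reaction then has zero moment arm).
Sandbag: 10.8 × 9.8 = 105.8 N down at 2.99 m → arm 1.32 m, τ = 105.8 × 1.32 = 139.7 N·m clockwise.
Lamp: 1.59 × 9.8 = 15.58 N down at 2.11 m → arm 0.44 m, τ = 15.58 × 0.44 = 6.855 N·m clockwise.
Net load moment about support A = 146.6 N·m clockwise.
Reaction R at support B is upward at 6.52 m, arm 4.85 m → moment R × 4.85 counterclockwise.
Setting net torque to zero: R × 4.85 = 146.6 → R = 30.2 N.

R_B ≈ 30.2 N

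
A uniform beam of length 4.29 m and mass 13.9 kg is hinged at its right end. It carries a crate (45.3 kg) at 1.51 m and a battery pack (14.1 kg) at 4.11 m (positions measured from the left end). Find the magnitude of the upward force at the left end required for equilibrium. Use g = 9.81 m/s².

Sum moments about the right end (the unknown pivot reaction has zero arm there).
Beam weight: 13.9 × 9.81 = 136.4 N down at 2.145 m → arm 2.145 m, τ = 136.4 × 2.145 = 292.6 N·m counterclockwise.
Crate: 45.3 × 9.81 = 444.4 N down at 1.51 m → arm 2.78 m, τ = 444.4 × 2.78 = 1235 N·m counterclockwise.
Battery pack: 14.1 × 9.81 = 138.3 N down at 4.11 m → arm 0.18 m, τ = 138.3 × 0.18 = 24.89 N·m counterclockwise.
Net moment of the loads = 1552 N·m counterclockwise.
The upward force F acts at the left end, arm 4.29 m, giving F × 4.29 clockwise.
Setting net torque to zero: F × 4.29 = 1552 → F = 1552 / 4.29 = 362 N.

F ≈ 362 N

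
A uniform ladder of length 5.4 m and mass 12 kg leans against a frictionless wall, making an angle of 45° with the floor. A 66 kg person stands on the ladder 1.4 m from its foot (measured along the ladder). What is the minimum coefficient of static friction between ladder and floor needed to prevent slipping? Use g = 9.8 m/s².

Choose the foot of the ladder as the axis so the floor normal and friction both act there and drop out.
Ladder weight 12×9.8 = 117.6 N acts at 2.7 m along the ladder; its horizontal arm is 2.7·cos45° = 1.909 m → τ = 224.5 N·m clockwise.
Person: 66×9.8 = 646.8 N at 1.4 m → arm 0.9899 m → τ = 640.3 N·m clockwise.
Wall normal N acts horizontally at the top; its moment arm is the height L sinθ = 5.4·sin45° = 3.818 m, counterclockwise.
For rotational equilibrium, N × 3.818 = 864.8, so N = 226.5 N.
ΣFx = 0 ⇒ f = N_wall = 226.5 N. ΣFy = 0 ⇒ N_floor = 764.4 N.
μ_min = f / N_floor = 226.5 / 764.4 = 0.296.

μ_min ≈ 0.296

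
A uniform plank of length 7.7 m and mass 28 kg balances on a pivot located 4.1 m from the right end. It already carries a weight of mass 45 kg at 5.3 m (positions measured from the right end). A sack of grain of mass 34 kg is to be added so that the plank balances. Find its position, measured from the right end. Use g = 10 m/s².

Take moments about the pivot (at 4.1 m from the right end).
Beam weight: 28 × 10 = 280 N down at 3.85 m → arm 0.25 m, τ = 280 × 0.25 = 70 N·m clockwise.
Weight: 45 × 10 = 450 N down at 5.3 m → arm 1.2 m, τ = 450 × 1.2 = 540 N·m counterclockwise.
Net moment of existing loads = 470 N·m counterclockwise.
The sack of grain weighs 34 × 10 = 340 N and must supply an equal clockwise moment, so its lever arm about the pivot is 470 / 340 = 1.38 m.
That puts it at 4.1 − 1.38 = 2.72 m from the right end.

x ≈ 2.72 m from the right end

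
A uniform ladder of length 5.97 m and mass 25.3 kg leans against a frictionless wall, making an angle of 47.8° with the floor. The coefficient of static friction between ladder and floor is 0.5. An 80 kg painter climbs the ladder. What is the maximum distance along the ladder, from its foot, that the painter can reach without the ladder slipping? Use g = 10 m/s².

d ≈ 3.39 m

About the foot of the ladder:
Ladder weight 25.3×10 = 253 N acts at 2.985 m along the ladder; its horizontal arm is 2.985·cos47.8° = 2.005 m → τ = 507.3 N·m clockwise.
Painter weight 80×10 = 800 N at distance d → arm d·cos47.8° → τ = 800·d·0.6717 clockwise.
Wall normal N at the top has arm L sinθ = 4.423 m counterclockwise, so Στ = 0 gives N·4.423 = 507.3 + 537.4·d.
ΣFy = 0 ⇒ N_floor = 1053 N, so the maximum friction is μ_s·N_floor = 0.5×1053 = 526.5 N. ΣFx = 0 ⇒ N_wall = f, so at the slipping point N = 526.5 N.
Substituting: 526.5×4.423 = 507.3 + 537.4·d ⇒ d = (2329 − 507.3) / 537.4 = 3.39 m.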